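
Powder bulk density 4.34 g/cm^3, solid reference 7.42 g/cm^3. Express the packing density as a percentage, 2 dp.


Packing = (4.34/7.42)*100 = 58.49 %


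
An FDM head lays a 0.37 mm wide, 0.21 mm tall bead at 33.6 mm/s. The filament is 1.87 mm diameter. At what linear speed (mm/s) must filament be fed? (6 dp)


Q = 0.37 * 0.21 * 33.6 = 2.61072 mm^3/s
A_fil = pi*(1.87/2)^2 = 2.74645884 mm^2
v_feed = 2.61072 / 2.74645884 = 0.950577 mm/s


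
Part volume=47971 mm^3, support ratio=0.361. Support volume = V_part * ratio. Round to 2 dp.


V_support = 47971 * 0.361 = 17317.53 mm^3


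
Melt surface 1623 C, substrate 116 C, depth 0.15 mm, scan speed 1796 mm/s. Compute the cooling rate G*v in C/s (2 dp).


G = (1623-116)/0.15 = 10046.66666667 C/mm
CR = 10046.66666667 * 1796 = 18043813.33 C/s


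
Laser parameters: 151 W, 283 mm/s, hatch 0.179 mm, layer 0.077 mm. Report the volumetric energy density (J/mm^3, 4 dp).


E = 151 / (283*0.179*0.077) = 38.7121 J/mm^3


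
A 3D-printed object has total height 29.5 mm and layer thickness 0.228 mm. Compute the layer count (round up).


Layers = ceil(29.5/0.228) = 130


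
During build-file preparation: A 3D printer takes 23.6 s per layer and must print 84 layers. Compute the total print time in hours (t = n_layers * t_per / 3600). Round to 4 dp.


t = 84 * 23.6 / 3600 = 0.5507 hrs


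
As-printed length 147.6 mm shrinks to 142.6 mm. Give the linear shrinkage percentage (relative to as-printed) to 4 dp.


Shrinkage = ((147.6-142.6)/147.6)*100 = 3.3875 %


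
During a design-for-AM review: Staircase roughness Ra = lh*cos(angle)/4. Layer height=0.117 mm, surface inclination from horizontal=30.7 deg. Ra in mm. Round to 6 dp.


Ra = 0.117 * cos(30.7) / 4 = 0.025151 mm


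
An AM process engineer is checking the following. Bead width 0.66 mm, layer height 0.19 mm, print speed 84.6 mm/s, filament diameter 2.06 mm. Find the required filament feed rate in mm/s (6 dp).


Q = 0.66 * 0.19 * 84.6 = 10.60884 mm^3/s
A_fil = pi*(2.06/2)^2 = 3.33291565 mm^2
v_feed = 10.60884 / 3.33291565 = 3.183051 mm/s


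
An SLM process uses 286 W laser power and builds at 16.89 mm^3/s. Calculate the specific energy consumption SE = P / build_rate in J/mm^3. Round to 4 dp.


SE = 286 / 16.89 = 16.9331 J/mm^3


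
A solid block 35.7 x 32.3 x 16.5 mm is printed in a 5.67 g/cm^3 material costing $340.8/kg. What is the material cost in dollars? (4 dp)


V = 35.7 * 32.3 * 16.5 = 19026.315 mm^3 = 19.026315 cm^3
Mass = 19.026315 * 5.67 / 1000 = 0.10787921 kg
Cost = 0.10787921 * 340.8 = 36.7652 $


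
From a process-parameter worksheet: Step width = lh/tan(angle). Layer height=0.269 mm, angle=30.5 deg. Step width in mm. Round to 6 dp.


step = 0.269 / tan(30.5) = 0.456671 mm


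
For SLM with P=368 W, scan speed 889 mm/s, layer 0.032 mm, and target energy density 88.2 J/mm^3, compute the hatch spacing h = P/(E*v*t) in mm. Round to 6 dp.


h = 368 / (88.2*889*0.032) = 0.146665 mm


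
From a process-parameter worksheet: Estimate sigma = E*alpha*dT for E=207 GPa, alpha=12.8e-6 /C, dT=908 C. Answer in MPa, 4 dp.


sigma = 207*1000 * 12.8e-6 * 908 = 2405.8368 MPa


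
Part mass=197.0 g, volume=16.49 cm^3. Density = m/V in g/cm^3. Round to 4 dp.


rho = 197.0 / 16.49 = 11.9466 g/cm^3


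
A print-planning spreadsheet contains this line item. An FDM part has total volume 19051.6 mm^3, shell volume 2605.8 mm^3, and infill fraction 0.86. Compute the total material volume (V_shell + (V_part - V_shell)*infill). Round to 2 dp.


V_infill = (19051.6 - 2605.8) * 0.86 = 14143.39
V_total = 2605.8 + 14143.39 = 16749.19 mm^3


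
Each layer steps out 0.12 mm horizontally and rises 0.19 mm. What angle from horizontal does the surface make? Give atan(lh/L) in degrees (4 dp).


angle = atan(0.19/0.12) = 57.7244 degrees


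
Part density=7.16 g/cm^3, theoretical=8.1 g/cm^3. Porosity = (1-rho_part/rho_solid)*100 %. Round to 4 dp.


Porosity = (1-7.16/8.1)*100 = 11.6049 %


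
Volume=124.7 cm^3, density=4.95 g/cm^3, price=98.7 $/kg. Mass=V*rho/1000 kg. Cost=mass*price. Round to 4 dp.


Mass = 124.7*4.95/1000 = 0.617265 kg
Cost = 0.617265 * 98.7 = 60.9241 $


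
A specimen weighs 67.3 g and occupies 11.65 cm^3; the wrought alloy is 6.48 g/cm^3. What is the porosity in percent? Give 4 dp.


rho_part = 67.3 / 11.65 = 5.77682403 g/cm^3
Porosity = (1 - 5.77682403/6.48)*100 = 10.8515 %


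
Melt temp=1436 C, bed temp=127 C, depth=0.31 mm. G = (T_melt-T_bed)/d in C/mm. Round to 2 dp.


G = (1436-127)/0.31 = 4222.58 C/mm


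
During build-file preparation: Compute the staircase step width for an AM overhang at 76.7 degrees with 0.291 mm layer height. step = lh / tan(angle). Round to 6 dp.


step = 0.291 / tan(76.7) = 0.068789 mm


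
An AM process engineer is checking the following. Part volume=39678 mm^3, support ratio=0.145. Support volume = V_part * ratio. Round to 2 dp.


V_support = 39678 * 0.145 = 5753.31 mm^3


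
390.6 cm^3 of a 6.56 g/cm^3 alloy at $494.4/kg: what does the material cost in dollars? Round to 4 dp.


Mass = 390.6*6.56/1000 = 2.562336 kg
Cost = 2.562336 * 494.4 = 1266.8189 $


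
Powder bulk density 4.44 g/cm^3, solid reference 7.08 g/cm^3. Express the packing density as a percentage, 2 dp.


Packing = (4.44/7.08)*100 = 62.71 %


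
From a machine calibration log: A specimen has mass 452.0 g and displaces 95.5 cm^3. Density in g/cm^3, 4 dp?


rho = 452.0 / 95.5 = 4.733 g/cm^3


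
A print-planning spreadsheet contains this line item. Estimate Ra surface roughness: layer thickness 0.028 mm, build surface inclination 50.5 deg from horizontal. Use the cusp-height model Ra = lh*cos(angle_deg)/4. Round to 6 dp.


Ra = 0.028 * cos(50.5) / 4 = 0.004453 mm


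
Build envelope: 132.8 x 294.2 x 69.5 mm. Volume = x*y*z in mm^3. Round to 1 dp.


V = 132.8 * 294.2 * 69.5 = 2715348.3 mm^3


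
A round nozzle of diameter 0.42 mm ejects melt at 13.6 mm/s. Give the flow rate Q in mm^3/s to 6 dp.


A = pi*(0.42/2)^2 = 0.13854424 mm^2
Q = 0.13854424 * 13.6 = 1.884202 mm^3/s


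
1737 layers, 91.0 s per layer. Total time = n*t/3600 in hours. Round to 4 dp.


t = 1737 * 91.0 / 3600 = 43.9075 hrs


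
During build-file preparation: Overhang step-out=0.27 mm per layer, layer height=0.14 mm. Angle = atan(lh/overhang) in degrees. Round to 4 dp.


angle = atan(0.14/0.27) = 27.4076 degrees


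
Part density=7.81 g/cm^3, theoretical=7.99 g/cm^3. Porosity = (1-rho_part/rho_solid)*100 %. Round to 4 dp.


Porosity = (1-7.81/7.99)*100 = 2.2528 %


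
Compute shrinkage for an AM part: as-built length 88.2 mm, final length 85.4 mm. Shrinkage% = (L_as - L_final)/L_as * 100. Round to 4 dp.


Shrinkage = ((88.2-85.4)/88.2)*100 = 3.1746 %


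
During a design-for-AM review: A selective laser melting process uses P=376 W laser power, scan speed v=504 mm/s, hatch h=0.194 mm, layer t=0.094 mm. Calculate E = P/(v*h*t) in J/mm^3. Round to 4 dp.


E = 376 / (504*0.194*0.094) = 40.9098 J/mm^3


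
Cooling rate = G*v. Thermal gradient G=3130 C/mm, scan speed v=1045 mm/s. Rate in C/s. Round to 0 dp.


CR = 3130 * 1045 = 3270850 C/s


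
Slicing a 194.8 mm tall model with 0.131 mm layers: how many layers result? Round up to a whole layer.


Layers = ceil(194.8/0.131) = 1488


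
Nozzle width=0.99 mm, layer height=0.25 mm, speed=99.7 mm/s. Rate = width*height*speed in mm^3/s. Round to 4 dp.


Rate = 0.99 * 0.25 * 99.7 = 24.6758 mm^3/s


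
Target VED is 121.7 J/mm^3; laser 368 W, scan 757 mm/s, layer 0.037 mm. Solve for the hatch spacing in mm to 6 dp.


h = 368 / (121.7*757*0.037) = 0.107959 mm


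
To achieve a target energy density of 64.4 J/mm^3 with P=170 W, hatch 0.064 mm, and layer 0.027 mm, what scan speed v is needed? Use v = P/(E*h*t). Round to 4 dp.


v = 170 / (64.4*0.064*0.027) = 1527.634 mm/s


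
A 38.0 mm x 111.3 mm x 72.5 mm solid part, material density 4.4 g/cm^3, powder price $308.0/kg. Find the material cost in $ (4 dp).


V = 38.0 * 111.3 * 72.5 = 306631.5 mm^3 = 306.6315 cm^3
Mass = 306.6315 * 4.4 / 1000 = 1.3491786 kg
Cost = 1.3491786 * 308.0 = 415.547 $


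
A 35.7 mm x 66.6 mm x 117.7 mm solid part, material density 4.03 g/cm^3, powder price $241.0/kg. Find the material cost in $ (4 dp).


V = 35.7 * 66.6 * 117.7 = 279845.874 mm^3 = 279.845874 cm^3
Mass = 279.845874 * 4.03 / 1000 = 1.12777887 kg
Cost = 1.12777887 * 241.0 = 271.7947 $


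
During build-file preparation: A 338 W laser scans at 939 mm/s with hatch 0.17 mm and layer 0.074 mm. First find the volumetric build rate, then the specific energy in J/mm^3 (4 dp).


Build rate = 939 * 0.17 * 0.074 = 11.81262 mm^3/s
SE = 338 / 11.81262 = 28.6135 J/mm^3


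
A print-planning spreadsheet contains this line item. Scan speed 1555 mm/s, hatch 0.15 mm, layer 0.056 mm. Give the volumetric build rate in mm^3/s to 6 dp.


Rate = 1555 * 0.15 * 0.056 = 13.062 mm^3/s


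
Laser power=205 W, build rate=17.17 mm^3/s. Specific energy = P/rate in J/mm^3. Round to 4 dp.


SE = 205 / 17.17 = 11.9394 J/mm^3


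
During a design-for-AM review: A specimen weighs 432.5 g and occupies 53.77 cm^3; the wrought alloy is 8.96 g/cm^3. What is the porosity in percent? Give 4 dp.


rho_part = 432.5 / 53.77 = 8.04351869 g/cm^3
Porosity = (1 - 8.04351869/8.96)*100 = 10.2286 %


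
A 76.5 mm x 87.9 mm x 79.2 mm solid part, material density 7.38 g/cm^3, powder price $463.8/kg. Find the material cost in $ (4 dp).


V = 76.5 * 87.9 * 79.2 = 532568.52 mm^3 = 532.56852 cm^3
Mass = 532.56852 * 7.38 / 1000 = 3.93035568 kg
Cost = 3.93035568 * 463.8 = 1822.899 $


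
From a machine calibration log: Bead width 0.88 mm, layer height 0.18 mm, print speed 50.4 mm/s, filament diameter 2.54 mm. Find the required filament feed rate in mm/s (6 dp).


Q = 0.88 * 0.18 * 50.4 = 7.98336 mm^3/s
A_fil = pi*(2.54/2)^2 = 5.06707479 mm^2
v_feed = 7.98336 / 5.06707479 = 1.575536 mm/s


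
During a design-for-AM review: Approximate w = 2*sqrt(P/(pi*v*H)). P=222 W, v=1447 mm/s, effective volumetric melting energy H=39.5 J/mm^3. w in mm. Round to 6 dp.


w = 2*sqrt(222/(pi*1447*39.5)) = 0.070323 mm


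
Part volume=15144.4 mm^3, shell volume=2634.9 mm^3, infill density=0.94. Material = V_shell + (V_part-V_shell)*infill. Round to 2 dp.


V_infill = (15144.4 - 2634.9) * 0.94 = 11758.93
V_total = 2634.9 + 11758.93 = 14393.83 mm^3


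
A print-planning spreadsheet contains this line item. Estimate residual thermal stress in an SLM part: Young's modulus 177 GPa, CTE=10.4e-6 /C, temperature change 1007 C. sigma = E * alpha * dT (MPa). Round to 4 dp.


sigma = 177*1000 * 10.4e-6 * 1007 = 1853.6856 MPa


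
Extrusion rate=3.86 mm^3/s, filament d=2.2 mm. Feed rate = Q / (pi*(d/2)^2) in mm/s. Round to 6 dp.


A = pi*(2.2/2)^2 = 3.801327
v = 3.86 / 3.801327 = 1.015435 mm/s


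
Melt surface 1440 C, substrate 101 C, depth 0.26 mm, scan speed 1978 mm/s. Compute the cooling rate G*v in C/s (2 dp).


G = (1440-101)/0.26 = 5150.0 C/mm
CR = 5150.0 * 1978 = 10186700.0 C/s


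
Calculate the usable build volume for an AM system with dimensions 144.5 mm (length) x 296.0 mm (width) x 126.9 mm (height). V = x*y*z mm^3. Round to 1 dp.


V = 144.5 * 296.0 * 126.9 = 5427766.8 mm^3


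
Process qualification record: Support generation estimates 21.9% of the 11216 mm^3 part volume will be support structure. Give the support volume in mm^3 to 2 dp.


V_support = 11216 * 0.219 = 2456.3 mm^3


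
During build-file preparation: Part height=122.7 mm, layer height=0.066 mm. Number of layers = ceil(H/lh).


Layers = ceil(122.7/0.066) = 1860


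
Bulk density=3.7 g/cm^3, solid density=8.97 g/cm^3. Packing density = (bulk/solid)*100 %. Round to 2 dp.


Packing = (3.7/8.97)*100 = 41.25 %


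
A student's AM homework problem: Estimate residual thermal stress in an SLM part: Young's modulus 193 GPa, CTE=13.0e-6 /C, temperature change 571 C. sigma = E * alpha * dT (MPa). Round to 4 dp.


sigma = 193*1000 * 13.0e-6 * 571 = 1432.639 MPa


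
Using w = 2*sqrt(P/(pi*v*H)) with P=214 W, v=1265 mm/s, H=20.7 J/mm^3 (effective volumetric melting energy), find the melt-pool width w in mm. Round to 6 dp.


w = 2*sqrt(214/(pi*1265*20.7)) = 0.102007 mm


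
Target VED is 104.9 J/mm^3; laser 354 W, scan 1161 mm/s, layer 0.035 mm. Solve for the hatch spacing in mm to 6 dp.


h = 354 / (104.9*1161*0.035) = 0.083048 mm


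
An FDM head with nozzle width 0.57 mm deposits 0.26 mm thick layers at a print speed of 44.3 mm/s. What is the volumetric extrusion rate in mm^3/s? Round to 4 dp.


Rate = 0.57 * 0.26 * 44.3 = 6.5653 mm^3/s


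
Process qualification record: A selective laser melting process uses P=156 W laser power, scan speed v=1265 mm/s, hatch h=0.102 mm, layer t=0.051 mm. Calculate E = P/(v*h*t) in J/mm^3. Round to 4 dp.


E = 156 / (1265*0.102*0.051) = 23.7063 J/mm^3


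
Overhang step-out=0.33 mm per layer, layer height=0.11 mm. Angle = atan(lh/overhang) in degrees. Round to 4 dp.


angle = atan(0.11/0.33) = 18.4349 degrees


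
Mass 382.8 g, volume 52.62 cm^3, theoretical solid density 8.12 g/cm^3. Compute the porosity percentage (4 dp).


rho_part = 382.8 / 52.62 = 7.27480046 g/cm^3
Porosity = (1 - 7.27480046/8.12)*100 = 10.4089 %


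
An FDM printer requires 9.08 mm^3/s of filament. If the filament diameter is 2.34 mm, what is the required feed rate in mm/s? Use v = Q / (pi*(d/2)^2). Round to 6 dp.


A = pi*(2.34/2)^2 = 4.300526
v = 9.08 / 4.300526 = 2.11137 mm/s


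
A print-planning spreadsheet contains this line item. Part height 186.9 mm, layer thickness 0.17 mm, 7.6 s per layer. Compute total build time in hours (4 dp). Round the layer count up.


Layers = ceil(186.9/0.17) = 1100
t = 1100 * 7.6 / 3600 = 2.3222 hrs


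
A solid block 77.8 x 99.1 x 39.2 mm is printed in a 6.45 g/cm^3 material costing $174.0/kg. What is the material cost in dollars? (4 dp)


V = 77.8 * 99.1 * 39.2 = 302231.216 mm^3 = 302.231216 cm^3
Mass = 302.231216 * 6.45 / 1000 = 1.94939134 kg
Cost = 1.94939134 * 174.0 = 339.1941 $


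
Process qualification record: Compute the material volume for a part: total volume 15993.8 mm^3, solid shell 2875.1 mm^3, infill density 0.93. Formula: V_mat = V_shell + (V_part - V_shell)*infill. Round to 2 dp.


V_infill = (15993.8 - 2875.1) * 0.93 = 12200.39
V_total = 2875.1 + 12200.39 = 15075.49 mm^3


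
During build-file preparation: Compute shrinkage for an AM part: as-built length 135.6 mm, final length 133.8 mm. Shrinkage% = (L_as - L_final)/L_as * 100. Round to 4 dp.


Shrinkage = ((135.6-133.8)/135.6)*100 = 1.3274 %


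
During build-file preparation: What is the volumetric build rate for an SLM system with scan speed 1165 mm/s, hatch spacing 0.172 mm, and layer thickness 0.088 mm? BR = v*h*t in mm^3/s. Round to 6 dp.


Rate = 1165 * 0.172 * 0.088 = 17.63344 mm^3/s


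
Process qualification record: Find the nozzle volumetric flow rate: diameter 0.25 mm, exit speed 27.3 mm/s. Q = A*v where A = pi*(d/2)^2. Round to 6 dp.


A = pi*(0.25/2)^2 = 0.04908739 mm^2
Q = 0.04908739 * 27.3 = 1.340086 mm^3/s


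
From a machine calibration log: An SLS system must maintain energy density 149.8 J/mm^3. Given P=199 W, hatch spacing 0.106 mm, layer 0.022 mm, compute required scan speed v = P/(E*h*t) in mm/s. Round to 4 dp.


v = 199 / (149.8*0.106*0.022) = 569.6561 mm/s


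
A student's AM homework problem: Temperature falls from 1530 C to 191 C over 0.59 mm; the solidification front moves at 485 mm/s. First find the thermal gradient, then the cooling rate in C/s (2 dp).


G = (1530-191)/0.59 = 2269.49152542 C/mm
CR = 2269.49152542 * 485 = 1100703.39 C/s


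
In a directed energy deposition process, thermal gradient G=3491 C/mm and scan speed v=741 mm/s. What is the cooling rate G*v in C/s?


CR = 3491 * 741 = 2586831 C/s


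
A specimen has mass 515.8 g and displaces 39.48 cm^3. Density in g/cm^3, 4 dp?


rho = 515.8 / 39.48 = 13.0648 g/cm^3


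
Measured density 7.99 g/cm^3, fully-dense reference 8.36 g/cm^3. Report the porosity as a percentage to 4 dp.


Porosity = (1-7.99/8.36)*100 = 4.4258 %


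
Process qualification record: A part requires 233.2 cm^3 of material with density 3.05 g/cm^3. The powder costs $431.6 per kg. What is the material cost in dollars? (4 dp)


Mass = 233.2*3.05/1000 = 0.71126 kg
Cost = 0.71126 * 431.6 = 306.9798 $


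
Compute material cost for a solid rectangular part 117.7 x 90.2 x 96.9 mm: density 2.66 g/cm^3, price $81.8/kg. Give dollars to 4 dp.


V = 117.7 * 90.2 * 96.9 = 1028742.726 mm^3 = 1028.742726 cm^3
Mass = 1028.742726 * 2.66 / 1000 = 2.73645565 kg
Cost = 2.73645565 * 81.8 = 223.8421 $


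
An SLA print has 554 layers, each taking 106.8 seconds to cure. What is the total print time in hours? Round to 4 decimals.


t = 554 * 106.8 / 3600 = 16.4353 hrs


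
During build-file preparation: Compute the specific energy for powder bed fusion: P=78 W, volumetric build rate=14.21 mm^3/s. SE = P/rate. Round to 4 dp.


SE = 78 / 14.21 = 5.4891 J/mm^3


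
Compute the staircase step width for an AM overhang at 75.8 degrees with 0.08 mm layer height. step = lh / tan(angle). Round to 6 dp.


step = 0.08 / tan(75.8) = 0.020243 mm


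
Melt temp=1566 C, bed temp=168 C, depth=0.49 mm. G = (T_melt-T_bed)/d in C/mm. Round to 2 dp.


G = (1566-168)/0.49 = 2853.06 C/mm


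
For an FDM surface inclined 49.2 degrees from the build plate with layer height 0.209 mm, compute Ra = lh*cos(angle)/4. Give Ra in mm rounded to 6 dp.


Ra = 0.209 * cos(49.2) / 4 = 0.034141 mm


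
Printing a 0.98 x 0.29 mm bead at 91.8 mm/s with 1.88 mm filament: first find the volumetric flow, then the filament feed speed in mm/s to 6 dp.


Q = 0.98 * 0.29 * 91.8 = 26.08956 mm^3/s
A_fil = pi*(1.88/2)^2 = 2.77591127 mm^2
v_feed = 26.08956 / 2.77591127 = 9.398557 mm/s


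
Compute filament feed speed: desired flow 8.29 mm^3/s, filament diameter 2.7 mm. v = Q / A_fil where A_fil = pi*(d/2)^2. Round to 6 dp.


A = pi*(2.7/2)^2 = 5.725553
v = 8.29 / 5.725553 = 1.447895 mm/s


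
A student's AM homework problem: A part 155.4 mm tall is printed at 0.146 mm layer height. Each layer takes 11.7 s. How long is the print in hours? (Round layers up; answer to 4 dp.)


Layers = ceil(155.4/0.146) = 1065
t = 1065 * 11.7 / 3600 = 3.4613 hrs


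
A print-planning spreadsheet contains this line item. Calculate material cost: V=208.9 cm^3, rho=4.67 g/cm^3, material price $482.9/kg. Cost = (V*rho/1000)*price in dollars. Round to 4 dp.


Mass = 208.9*4.67/1000 = 0.975563 kg
Cost = 0.975563 * 482.9 = 471.0994 $


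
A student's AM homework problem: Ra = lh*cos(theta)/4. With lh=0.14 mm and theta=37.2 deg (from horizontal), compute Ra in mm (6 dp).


Ra = 0.14 * cos(37.2) / 4 = 0.027879 mm


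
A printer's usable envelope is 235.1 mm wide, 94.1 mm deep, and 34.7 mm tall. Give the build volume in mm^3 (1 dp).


V = 235.1 * 94.1 * 34.7 = 767665.0 mm^3


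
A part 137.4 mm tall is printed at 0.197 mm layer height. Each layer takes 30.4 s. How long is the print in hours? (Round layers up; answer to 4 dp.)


Layers = ceil(137.4/0.197) = 698
t = 698 * 30.4 / 3600 = 5.8942 hrs


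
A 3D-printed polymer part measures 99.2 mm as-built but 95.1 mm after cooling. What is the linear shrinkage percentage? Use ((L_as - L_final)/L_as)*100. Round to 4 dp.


Shrinkage = ((99.2-95.1)/99.2)*100 = 4.1331 %


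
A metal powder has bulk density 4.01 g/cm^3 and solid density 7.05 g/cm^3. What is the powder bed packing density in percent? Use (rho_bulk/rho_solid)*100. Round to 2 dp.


Packing = (4.01/7.05)*100 = 56.88 %


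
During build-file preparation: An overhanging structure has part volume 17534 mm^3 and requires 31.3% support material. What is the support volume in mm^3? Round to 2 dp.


V_support = 17534 * 0.313 = 5488.14 mm^3


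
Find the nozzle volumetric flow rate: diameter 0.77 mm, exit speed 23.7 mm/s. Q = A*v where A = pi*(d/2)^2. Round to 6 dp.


A = pi*(0.77/2)^2 = 0.46566257 mm^2
Q = 0.46566257 * 23.7 = 11.036203 mm^3/s


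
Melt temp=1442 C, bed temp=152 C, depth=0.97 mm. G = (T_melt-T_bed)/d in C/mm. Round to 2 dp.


G = (1442-152)/0.97 = 1329.9 C/mm


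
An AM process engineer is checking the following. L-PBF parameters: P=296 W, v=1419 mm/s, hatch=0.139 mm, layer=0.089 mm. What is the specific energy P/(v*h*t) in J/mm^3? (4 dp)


Build rate = 1419 * 0.139 * 0.089 = 17.554449 mm^3/s
SE = 296 / 17.554449 = 16.8618 J/mm^3


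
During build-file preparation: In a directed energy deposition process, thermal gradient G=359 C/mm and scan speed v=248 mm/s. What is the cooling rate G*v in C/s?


CR = 359 * 248 = 89032 C/s


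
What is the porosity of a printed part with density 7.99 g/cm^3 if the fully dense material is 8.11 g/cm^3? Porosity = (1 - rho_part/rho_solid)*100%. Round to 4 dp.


Porosity = (1-7.99/8.11)*100 = 1.4797 %


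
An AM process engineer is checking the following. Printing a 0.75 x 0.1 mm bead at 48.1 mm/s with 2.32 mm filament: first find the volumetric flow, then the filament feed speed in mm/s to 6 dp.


Q = 0.75 * 0.1 * 48.1 = 3.6075 mm^3/s
A_fil = pi*(2.32/2)^2 = 4.22732707 mm^2
v_feed = 3.6075 / 4.22732707 = 0.853376 mm/s


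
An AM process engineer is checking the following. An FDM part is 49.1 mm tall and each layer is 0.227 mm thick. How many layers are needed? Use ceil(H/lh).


Layers = ceil(49.1/0.227) = 217


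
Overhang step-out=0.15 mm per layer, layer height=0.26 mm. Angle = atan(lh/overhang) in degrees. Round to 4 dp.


angle = atan(0.26/0.15) = 60.0184 degrees


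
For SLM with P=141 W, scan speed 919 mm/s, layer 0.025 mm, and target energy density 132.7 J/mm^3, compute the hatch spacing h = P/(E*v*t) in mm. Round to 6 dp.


h = 141 / (132.7*919*0.025) = 0.046248 mm


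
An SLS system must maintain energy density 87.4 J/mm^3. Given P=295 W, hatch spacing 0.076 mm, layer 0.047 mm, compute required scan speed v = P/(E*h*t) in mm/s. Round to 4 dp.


v = 295 / (87.4*0.076*0.047) = 944.9289 mm/s


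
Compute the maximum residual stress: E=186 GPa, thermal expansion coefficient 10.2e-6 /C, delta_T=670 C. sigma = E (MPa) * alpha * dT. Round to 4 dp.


sigma = 186*1000 * 10.2e-6 * 670 = 1271.124 MPa


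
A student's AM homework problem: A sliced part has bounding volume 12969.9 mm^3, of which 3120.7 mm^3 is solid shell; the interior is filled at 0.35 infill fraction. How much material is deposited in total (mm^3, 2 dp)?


V_infill = (12969.9 - 3120.7) * 0.35 = 3447.22
V_total = 3120.7 + 3447.22 = 6567.92 mm^3


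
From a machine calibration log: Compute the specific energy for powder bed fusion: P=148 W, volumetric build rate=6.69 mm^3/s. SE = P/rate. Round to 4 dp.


SE = 148 / 6.69 = 22.1226 J/mm^3


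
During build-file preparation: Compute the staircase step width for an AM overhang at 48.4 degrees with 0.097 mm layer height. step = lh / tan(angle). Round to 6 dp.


step = 0.097 / tan(48.4) = 0.086121 mm


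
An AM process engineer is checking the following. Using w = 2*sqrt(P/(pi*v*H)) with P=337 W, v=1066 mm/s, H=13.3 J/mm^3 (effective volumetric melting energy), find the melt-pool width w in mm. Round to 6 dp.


w = 2*sqrt(337/(pi*1066*13.3)) = 0.173966 mm


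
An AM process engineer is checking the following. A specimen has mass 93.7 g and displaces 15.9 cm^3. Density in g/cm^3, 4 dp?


rho = 93.7 / 15.9 = 5.8931 g/cm^3


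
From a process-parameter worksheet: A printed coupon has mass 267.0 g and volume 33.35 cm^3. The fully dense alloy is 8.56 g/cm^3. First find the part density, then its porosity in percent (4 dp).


rho_part = 267.0 / 33.35 = 8.005997 g/cm^3
Porosity = (1 - 8.005997/8.56)*100 = 6.472 %


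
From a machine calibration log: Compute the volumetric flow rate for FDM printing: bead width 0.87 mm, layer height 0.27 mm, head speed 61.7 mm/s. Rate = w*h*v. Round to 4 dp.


Rate = 0.87 * 0.27 * 61.7 = 14.4933 mm^3/s


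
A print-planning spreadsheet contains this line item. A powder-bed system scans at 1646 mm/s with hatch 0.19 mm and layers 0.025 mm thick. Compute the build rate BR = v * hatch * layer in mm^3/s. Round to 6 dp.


Rate = 1646 * 0.19 * 0.025 = 7.8185 mm^3/s


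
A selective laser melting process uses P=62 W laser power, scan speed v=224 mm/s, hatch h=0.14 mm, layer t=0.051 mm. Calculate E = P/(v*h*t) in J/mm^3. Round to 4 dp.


E = 62 / (224*0.14*0.051) = 38.7655 J/mm^3


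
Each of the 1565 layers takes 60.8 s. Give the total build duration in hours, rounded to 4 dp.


t = 1565 * 60.8 / 3600 = 26.4311 hrs


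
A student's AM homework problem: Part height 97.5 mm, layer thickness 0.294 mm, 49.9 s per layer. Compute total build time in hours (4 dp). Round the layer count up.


Layers = ceil(97.5/0.294) = 332
t = 332 * 49.9 / 3600 = 4.6019 hrs


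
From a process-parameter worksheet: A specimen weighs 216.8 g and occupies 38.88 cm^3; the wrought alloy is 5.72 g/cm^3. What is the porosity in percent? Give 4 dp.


rho_part = 216.8 / 38.88 = 5.57613169 g/cm^3
Porosity = (1 - 5.57613169/5.72)*100 = 2.5152 %


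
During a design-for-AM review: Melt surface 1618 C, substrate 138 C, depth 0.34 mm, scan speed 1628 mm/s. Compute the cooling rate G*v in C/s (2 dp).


G = (1618-138)/0.34 = 4352.94117647 C/mm
CR = 4352.94117647 * 1628 = 7086588.24 C/s


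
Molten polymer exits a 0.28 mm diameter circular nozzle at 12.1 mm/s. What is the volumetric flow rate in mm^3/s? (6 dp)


A = pi*(0.28/2)^2 = 0.06157522 mm^2
Q = 0.06157522 * 12.1 = 0.74506 mm^3/s


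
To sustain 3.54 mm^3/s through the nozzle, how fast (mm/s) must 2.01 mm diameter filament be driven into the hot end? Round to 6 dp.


A = pi*(2.01/2)^2 = 3.173087
v = 3.54 / 3.173087 = 1.115633 mm/s


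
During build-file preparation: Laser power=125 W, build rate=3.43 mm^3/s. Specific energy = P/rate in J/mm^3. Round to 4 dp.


SE = 125 / 3.43 = 36.4431 J/mm^3


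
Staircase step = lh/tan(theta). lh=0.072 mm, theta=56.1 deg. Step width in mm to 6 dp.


step = 0.072 / tan(56.1) = 0.048382 mm


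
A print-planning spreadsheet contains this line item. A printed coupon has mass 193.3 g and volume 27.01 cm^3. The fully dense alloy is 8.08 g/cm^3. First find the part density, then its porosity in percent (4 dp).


rho_part = 193.3 / 27.01 = 7.15660866 g/cm^3
Porosity = (1 - 7.15660866/8.08)*100 = 11.4281 %


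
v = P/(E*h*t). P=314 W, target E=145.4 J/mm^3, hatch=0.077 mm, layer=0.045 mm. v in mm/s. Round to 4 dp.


v = 314 / (145.4*0.077*0.045) = 623.2496 mm/s


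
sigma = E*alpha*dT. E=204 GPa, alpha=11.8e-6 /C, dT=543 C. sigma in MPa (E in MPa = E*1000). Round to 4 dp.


sigma = 204*1000 * 11.8e-6 * 543 = 1307.1096 MPa


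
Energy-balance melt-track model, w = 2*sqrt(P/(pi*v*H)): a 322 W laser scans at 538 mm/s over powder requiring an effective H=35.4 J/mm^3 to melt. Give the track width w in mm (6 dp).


w = 2*sqrt(322/(pi*538*35.4)) = 0.14672 mm


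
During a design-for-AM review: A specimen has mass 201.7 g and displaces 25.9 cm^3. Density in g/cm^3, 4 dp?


rho = 201.7 / 25.9 = 7.7876 g/cm^3


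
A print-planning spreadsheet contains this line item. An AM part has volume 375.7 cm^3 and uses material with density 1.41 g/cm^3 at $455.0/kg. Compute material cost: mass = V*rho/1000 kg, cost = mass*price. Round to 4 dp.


Mass = 375.7*1.41/1000 = 0.529737 kg
Cost = 0.529737 * 455.0 = 241.0303 $


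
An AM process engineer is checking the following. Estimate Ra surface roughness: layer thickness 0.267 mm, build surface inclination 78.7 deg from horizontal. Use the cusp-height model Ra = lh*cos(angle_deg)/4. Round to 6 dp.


Ra = 0.267 * cos(78.7) / 4 = 0.013079 mm


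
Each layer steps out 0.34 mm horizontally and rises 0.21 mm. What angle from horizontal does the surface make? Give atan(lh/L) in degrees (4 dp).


angle = atan(0.21/0.34) = 31.7014 degrees


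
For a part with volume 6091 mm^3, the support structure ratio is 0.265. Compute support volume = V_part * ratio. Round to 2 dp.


V_support = 6091 * 0.265 = 1614.12 mm^3


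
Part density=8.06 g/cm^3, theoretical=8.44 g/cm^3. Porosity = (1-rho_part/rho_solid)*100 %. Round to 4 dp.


Porosity = (1-8.06/8.44)*100 = 4.5024 %


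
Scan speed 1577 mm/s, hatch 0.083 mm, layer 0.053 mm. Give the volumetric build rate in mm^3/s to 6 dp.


Rate = 1577 * 0.083 * 0.053 = 6.937223 mm^3/s


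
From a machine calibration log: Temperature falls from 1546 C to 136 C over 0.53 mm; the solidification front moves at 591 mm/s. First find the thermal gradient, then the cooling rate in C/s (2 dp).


G = (1546-136)/0.53 = 2660.37735849 C/mm
CR = 2660.37735849 * 591 = 1572283.02 C/s


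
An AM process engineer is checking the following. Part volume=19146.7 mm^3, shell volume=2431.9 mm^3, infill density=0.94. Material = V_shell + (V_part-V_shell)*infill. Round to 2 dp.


V_infill = (19146.7 - 2431.9) * 0.94 = 15711.91
V_total = 2431.9 + 15711.91 = 18143.81 mm^3


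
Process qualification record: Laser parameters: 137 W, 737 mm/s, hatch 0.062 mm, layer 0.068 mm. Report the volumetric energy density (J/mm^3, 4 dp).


E = 137 / (737*0.062*0.068) = 44.0913 J/mm^3


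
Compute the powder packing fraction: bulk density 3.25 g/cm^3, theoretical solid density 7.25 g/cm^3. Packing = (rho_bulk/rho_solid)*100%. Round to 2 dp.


Packing = (3.25/7.25)*100 = 44.83 %


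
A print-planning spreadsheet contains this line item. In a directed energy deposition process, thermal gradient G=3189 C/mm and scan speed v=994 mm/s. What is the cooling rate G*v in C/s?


CR = 3189 * 994 = 3169866 C/s


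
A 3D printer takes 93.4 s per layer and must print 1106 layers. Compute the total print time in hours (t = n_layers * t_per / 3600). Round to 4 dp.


t = 1106 * 93.4 / 3600 = 28.6946 hrs


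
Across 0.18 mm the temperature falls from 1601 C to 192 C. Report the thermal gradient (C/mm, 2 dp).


G = (1601-192)/0.18 = 7827.78 C/mm


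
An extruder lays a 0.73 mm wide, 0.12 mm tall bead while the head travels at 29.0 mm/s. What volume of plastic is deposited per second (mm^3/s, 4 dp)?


Rate = 0.73 * 0.12 * 29.0 = 2.5404 mm^3/s


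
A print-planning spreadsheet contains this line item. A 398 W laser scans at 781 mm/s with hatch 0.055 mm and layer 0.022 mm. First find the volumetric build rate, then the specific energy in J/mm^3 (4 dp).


Build rate = 781 * 0.055 * 0.022 = 0.94501 mm^3/s
SE = 398 / 0.94501 = 421.1596 J/mm^3


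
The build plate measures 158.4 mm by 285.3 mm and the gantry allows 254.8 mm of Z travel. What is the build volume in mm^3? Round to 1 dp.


V = 158.4 * 285.3 * 254.8 = 11514799.3 mm^3


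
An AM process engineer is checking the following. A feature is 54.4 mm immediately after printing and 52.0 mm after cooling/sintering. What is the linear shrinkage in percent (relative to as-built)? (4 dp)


Shrinkage = ((54.4-52.0)/54.4)*100 = 4.4118 %


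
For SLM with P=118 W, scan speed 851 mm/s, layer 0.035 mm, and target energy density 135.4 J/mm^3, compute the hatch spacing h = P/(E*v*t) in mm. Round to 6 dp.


h = 118 / (135.4*851*0.035) = 0.029259 mm


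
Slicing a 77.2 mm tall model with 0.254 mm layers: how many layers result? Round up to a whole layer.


Layers = ceil(77.2/0.254) = 304


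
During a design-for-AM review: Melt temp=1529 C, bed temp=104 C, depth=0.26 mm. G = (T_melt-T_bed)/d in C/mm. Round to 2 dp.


G = (1529-104)/0.26 = 5480.77 C/mm


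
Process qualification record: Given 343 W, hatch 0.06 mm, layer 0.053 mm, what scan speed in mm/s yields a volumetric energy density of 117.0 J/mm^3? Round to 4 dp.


v = 343 / (117.0*0.06*0.053) = 921.8943 mm/s


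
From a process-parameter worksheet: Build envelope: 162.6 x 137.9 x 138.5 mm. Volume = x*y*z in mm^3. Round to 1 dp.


V = 162.6 * 137.9 * 138.5 = 3105521.8 mm^3


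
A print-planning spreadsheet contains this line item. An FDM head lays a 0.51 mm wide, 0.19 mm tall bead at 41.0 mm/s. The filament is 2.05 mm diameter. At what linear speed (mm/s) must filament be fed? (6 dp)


Q = 0.51 * 0.19 * 41.0 = 3.9729 mm^3/s
A_fil = pi*(2.05/2)^2 = 3.30063578 mm^2
v_feed = 3.9729 / 3.30063578 = 1.203677 mm/s


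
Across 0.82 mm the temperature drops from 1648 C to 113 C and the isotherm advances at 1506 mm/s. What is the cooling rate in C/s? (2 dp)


G = (1648-113)/0.82 = 1871.95121951 C/mm
CR = 1871.95121951 * 1506 = 2819158.54 C/s


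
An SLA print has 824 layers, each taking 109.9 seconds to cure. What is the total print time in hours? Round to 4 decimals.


t = 824 * 109.9 / 3600 = 25.1549 hrs


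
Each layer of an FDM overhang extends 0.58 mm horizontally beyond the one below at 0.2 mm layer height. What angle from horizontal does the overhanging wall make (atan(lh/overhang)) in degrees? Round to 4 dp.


angle = atan(0.2/0.58) = 19.0256 degrees


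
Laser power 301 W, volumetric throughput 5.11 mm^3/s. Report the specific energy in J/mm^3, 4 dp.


SE = 301 / 5.11 = 58.9041 J/mm^3


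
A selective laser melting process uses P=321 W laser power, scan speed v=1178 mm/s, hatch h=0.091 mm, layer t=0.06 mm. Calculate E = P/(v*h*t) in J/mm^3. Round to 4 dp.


E = 321 / (1178*0.091*0.06) = 49.9076 J/mm^3


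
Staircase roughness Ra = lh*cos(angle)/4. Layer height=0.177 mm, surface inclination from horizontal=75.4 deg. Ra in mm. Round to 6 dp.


Ra = 0.177 * cos(75.4) / 4 = 0.011154 mm


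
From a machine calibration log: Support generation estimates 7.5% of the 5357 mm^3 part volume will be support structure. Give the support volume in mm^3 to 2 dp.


V_support = 5357 * 0.075 = 401.78 mm^3


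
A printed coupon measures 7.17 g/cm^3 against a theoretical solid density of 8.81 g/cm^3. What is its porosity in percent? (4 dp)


Porosity = (1-7.17/8.81)*100 = 18.6152 %


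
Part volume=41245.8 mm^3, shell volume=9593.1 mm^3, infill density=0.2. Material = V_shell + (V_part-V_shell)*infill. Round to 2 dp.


V_infill = (41245.8 - 9593.1) * 0.2 = 6330.54
V_total = 9593.1 + 6330.54 = 15923.64 mm^3


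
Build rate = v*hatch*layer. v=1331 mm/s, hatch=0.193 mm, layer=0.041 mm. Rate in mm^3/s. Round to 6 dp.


Rate = 1331 * 0.193 * 0.041 = 10.532203 mm^3/s


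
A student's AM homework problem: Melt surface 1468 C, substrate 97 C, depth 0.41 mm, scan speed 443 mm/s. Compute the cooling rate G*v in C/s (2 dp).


G = (1468-97)/0.41 = 3343.90243902 C/mm
CR = 3343.90243902 * 443 = 1481348.78 C/s


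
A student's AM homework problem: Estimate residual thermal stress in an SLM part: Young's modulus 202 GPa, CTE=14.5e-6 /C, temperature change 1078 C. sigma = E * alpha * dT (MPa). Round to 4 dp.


sigma = 202*1000 * 14.5e-6 * 1078 = 3157.462 MPa


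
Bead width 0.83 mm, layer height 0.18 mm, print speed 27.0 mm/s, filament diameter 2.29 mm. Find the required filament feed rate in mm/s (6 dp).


Q = 0.83 * 0.18 * 27.0 = 4.0338 mm^3/s
A_fil = pi*(2.29/2)^2 = 4.11870651 mm^2
v_feed = 4.0338 / 4.11870651 = 0.979385 mm/s


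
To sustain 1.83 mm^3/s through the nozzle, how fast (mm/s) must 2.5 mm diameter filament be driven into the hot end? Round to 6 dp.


A = pi*(2.5/2)^2 = 4.908739
v = 1.83 / 4.908739 = 0.372805 mm/s


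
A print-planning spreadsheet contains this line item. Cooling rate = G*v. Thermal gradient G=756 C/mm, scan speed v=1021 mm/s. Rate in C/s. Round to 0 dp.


CR = 756 * 1021 = 771876 C/s


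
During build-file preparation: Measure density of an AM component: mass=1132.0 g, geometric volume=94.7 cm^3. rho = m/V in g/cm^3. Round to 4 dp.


rho = 1132.0 / 94.7 = 11.9535 g/cm^3


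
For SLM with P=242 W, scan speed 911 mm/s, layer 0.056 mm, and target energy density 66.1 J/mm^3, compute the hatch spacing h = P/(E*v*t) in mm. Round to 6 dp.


h = 242 / (66.1*911*0.056) = 0.071764 mm


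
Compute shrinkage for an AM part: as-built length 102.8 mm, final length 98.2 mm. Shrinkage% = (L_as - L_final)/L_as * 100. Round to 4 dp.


Shrinkage = ((102.8-98.2)/102.8)*100 = 4.4747 %


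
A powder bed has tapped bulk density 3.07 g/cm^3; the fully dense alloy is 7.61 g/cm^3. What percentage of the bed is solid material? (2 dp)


Packing = (3.07/7.61)*100 = 40.34 %


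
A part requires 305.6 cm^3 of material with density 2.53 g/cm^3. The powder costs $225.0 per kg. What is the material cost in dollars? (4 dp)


Mass = 305.6*2.53/1000 = 0.773168 kg
Cost = 0.773168 * 225.0 = 173.9628 $


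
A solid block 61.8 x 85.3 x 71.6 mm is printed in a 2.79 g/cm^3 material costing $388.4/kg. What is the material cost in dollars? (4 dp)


V = 61.8 * 85.3 * 71.6 = 377442.264 mm^3 = 377.442264 cm^3
Mass = 377.442264 * 2.79 / 1000 = 1.05306392 kg
Cost = 1.05306392 * 388.4 = 409.01 $


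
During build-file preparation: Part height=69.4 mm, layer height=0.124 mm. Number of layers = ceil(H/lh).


Layers = ceil(69.4/0.124) = 560


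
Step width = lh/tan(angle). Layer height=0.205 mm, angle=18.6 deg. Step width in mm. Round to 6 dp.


step = 0.205 / tan(18.6) = 0.609145 mm


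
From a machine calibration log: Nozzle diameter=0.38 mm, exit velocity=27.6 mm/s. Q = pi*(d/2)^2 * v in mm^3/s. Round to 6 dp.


A = pi*(0.38/2)^2 = 0.11341149 mm^2
Q = 0.11341149 * 27.6 = 3.130157 mm^3/s


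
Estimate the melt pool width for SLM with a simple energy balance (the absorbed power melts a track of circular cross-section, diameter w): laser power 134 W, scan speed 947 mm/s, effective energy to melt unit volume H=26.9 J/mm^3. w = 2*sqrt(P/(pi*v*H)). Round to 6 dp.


w = 2*sqrt(134/(pi*947*26.9)) = 0.081838 mm


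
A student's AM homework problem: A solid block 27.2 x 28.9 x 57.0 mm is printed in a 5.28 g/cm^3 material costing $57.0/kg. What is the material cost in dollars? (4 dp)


V = 27.2 * 28.9 * 57.0 = 44806.56 mm^3 = 44.80656 cm^3
Mass = 44.80656 * 5.28 / 1000 = 0.23657864 kg
Cost = 0.23657864 * 57.0 = 13.485 $


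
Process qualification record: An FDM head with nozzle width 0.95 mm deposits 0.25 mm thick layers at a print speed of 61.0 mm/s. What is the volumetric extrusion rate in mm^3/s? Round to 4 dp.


Rate = 0.95 * 0.25 * 61.0 = 14.4875 mm^3/s


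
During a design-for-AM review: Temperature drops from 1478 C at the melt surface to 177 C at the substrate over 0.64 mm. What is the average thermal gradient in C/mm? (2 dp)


G = (1478-177)/0.64 = 2032.81 C/mm


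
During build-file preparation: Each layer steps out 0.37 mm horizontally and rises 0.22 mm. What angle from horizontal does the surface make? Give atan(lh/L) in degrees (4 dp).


angle = atan(0.22/0.37) = 30.7355 degrees


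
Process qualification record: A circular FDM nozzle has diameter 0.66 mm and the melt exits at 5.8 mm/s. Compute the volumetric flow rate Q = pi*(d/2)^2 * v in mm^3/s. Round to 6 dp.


A = pi*(0.66/2)^2 = 0.34211944 mm^2
Q = 0.34211944 * 5.8 = 1.984293 mm^3/s


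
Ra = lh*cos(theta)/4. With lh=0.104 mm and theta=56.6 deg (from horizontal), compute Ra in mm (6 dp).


Ra = 0.104 * cos(56.6) / 4 = 0.014312 mm


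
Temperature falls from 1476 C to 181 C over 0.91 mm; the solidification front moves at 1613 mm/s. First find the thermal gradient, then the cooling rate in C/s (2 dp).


G = (1476-181)/0.91 = 1423.07692308 C/mm
CR = 1423.07692308 * 1613 = 2295423.08 C/s


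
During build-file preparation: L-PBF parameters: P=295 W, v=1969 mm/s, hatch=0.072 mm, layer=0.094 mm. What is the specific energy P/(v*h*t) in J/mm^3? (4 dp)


Build rate = 1969 * 0.072 * 0.094 = 13.326192 mm^3/s
SE = 295 / 13.326192 = 22.1369 J/mm^3
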